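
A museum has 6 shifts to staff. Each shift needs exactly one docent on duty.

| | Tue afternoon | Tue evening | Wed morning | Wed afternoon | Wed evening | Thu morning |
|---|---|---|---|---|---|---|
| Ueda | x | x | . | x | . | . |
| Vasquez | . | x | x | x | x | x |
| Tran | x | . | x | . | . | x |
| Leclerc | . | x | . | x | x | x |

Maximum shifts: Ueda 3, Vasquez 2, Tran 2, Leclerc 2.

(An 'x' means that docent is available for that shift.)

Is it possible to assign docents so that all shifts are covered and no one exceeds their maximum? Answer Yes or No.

One valid schedule: Tue afternoon→Ueda, Tue evening→Ueda, Wed morning→Vasquez, Wed afternoon→Ueda, Wed evening→Vasquez, Thu morning→Tran.
Loads: Ueda 3/3, Vasquez 2/2, Tran 1/2, Leclerc 0/2 — all within limits.

Yes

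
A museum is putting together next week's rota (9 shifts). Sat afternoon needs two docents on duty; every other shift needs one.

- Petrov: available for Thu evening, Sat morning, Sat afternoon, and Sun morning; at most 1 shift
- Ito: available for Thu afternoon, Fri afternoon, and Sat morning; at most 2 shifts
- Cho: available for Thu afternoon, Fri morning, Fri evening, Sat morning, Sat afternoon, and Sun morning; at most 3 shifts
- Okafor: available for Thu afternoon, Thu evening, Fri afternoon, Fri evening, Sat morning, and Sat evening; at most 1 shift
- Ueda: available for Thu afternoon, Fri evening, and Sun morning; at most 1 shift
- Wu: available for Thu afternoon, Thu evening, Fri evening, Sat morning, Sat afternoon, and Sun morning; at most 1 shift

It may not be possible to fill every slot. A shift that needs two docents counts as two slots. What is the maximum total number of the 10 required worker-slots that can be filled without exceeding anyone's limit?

9

Total capacity across all docents is 1+2+3+1+1+1 = 9, and 10 slots are needed, so at most 9 can be filled.
An assignment achieving 9: Thu afternoon→Ito, Thu evening→Petrov, Fri morning→Cho, Fri afternoon→Ito, Fri evening→Cho, Sat afternoon→Cho+Wu, Sat evening→Okafor, Sun morning→Ueda.
Loads: Petrov 1/1, Ito 2/2, Cho 3/3, Okafor 1/1, Ueda 1/1, Wu 1/1.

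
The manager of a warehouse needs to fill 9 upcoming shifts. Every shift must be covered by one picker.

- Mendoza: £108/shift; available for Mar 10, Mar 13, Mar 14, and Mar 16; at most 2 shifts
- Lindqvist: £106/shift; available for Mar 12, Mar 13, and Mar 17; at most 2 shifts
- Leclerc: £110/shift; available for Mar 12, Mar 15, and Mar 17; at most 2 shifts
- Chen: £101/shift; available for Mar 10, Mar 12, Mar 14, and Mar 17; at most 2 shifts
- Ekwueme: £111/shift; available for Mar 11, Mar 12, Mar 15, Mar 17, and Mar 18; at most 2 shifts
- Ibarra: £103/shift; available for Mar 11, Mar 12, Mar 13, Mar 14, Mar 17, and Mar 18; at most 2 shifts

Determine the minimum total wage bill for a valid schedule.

£946

Mar 16 can only be covered by Mendoza, so that assignment is forced.
Picking the cheapest available picker for each shift independently would cost £931, but that ignores the shift limits.
An optimal schedule: Mar 10→Chen, Mar 11→Ibarra, Mar 12→Chen, Mar 13→Lindqvist, Mar 14→Mendoza, Mar 15→Leclerc, Mar 16→Mendoza, Mar 17→Lindqvist, Mar 18→Ibarra.
Total: 101 + 103 + 101 + 106 + 108 + 110 + 108 + 106 + 103 = £946.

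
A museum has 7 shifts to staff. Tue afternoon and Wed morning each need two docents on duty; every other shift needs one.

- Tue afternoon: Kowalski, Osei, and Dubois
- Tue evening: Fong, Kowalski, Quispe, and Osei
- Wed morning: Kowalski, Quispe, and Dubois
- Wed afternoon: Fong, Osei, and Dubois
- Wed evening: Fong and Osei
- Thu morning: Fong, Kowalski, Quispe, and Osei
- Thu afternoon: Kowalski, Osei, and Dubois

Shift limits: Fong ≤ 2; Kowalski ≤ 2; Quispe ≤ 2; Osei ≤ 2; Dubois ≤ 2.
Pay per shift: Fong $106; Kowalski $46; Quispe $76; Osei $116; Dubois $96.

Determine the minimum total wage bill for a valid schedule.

$764

Picking the cheapest available docent for each shift independently would cost $604, but that ignores the shift limits.
An optimal schedule: Tue afternoon→Kowalski+Dubois, Tue evening→Quispe, Wed morning→Kowalski+Quispe, Wed afternoon→Dubois, Wed evening→Fong, Thu morning→Fong, Thu afternoon→Osei.
Total: 46 + 96 + 76 + 46 + 76 + 96 + 106 + 106 + 116 = $764.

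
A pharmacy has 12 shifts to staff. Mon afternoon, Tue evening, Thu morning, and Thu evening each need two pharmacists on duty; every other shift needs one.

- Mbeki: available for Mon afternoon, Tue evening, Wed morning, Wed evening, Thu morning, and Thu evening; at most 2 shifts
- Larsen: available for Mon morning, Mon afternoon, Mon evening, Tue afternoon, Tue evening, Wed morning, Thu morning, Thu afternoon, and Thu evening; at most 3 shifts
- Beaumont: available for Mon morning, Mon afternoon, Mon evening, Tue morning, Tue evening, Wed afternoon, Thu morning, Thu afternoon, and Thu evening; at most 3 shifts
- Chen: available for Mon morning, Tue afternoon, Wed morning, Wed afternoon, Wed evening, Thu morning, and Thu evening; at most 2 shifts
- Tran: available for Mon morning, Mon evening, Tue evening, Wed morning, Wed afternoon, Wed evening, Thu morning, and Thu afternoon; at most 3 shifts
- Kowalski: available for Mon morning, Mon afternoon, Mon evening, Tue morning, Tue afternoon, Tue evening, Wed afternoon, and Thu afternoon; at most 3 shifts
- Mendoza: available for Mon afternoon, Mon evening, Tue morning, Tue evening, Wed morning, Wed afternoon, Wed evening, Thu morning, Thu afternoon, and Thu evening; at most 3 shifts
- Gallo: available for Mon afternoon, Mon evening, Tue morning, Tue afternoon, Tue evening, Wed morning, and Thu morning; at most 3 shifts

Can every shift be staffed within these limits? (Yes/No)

Yes

One valid schedule: Mon morning→Larsen, Mon afternoon→Kowalski+Mendoza, Mon evening→Beaumont, Tue morning→Beaumont, Tue afternoon→Larsen, Tue evening→Tran+Kowalski, Wed morning→Mbeki, Wed afternoon→Beaumont, Wed evening→Mbeki, Thu morning→Chen+Tran, Thu afternoon→Larsen, Thu evening→Chen+Mendoza.
Loads: Mbeki 2/2, Larsen 3/3, Beaumont 3/3, Chen 2/2, Tran 2/3, Kowalski 2/3, Mendoza 2/3, Gallo 0/3 — all within limits.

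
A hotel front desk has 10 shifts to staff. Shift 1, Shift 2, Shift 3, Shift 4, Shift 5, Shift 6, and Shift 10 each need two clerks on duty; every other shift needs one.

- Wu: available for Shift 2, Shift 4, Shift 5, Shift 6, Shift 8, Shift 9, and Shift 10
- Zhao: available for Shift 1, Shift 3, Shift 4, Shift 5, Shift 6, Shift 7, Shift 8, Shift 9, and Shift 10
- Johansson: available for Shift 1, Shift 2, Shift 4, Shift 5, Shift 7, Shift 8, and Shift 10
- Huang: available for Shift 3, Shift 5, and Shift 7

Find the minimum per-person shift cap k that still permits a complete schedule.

5

With 4 clerks and 17 worker-slots to fill, someone must work at least ⌈17/4⌉ = 5 shifts, so k ≥ 5.
k = 5 works: Shift 1→Zhao+Johansson, Shift 2→Wu+Johansson, Shift 3→Zhao+Huang, Shift 4→Wu+Zhao, Shift 5→Johansson+Huang, Shift 6→Wu+Zhao, Shift 7→Zhao, Shift 8→Johansson, Shift 9→Wu, Shift 10→Wu+Johansson.
Loads: Wu 5, Zhao 5, Johansson 5, Huang 2 — all ≤ 5.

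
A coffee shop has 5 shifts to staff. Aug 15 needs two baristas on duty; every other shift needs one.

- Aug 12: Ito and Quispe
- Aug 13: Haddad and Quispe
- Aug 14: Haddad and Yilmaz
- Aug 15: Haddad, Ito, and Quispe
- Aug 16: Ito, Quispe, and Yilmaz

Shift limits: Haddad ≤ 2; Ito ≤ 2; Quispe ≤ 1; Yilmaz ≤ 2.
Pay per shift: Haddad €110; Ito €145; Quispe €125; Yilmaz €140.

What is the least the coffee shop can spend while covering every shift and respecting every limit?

€770

Picking the cheapest available barista for each shift independently would cost €705, but that ignores the shift limits.
An optimal schedule: Aug 12→Quispe, Aug 13→Haddad, Aug 14→Yilmaz, Aug 15→Haddad+Ito, Aug 16→Yilmaz.
Total: 125 + 110 + 140 + 110 + 145 + 140 = €770.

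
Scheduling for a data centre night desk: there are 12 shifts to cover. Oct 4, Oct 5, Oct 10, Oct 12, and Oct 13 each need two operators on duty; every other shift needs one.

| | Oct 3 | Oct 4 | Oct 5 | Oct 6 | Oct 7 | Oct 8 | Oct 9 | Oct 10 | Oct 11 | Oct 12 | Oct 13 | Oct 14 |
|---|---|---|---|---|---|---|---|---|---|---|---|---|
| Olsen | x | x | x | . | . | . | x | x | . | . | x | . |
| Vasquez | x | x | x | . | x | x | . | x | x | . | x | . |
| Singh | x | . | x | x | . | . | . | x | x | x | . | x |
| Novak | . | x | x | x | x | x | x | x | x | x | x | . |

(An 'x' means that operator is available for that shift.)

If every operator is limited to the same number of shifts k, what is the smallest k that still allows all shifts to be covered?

With 4 operators and 17 worker-slots to fill, someone must work at least ⌈17/4⌉ = 5 shifts, so k ≥ 5.
k = 5 works: Oct 3→Olsen, Oct 4→Olsen+Vasquez, Oct 5→Olsen+Singh, Oct 6→Singh, Oct 7→Vasquez, Oct 8→Vasquez, Oct 9→Olsen, Oct 10→Singh+Novak, Oct 11→Vasquez, Oct 12→Singh+Novak, Oct 13→Olsen+Vasquez, Oct 14→Singh.
Loads: Olsen 5, Vasquez 5, Singh 5, Novak 2 — all ≤ 5.

5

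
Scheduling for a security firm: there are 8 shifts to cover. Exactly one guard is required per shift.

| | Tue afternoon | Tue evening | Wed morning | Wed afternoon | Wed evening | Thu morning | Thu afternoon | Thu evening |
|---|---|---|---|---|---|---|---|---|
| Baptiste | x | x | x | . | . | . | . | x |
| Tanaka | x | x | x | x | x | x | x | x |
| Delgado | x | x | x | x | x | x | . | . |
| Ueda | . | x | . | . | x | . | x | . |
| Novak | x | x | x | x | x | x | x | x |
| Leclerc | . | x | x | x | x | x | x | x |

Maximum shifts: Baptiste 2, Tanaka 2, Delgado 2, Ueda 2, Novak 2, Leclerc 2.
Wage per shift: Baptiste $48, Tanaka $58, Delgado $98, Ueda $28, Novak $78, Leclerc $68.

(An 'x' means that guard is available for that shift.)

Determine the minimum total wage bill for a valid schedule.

$404

Picking the cheapest available guard for each shift independently would cost $344, but that ignores the shift limits.
An optimal schedule: Tue afternoon→Baptiste, Tue evening→Leclerc, Wed morning→Leclerc, Wed afternoon→Tanaka, Wed evening→Ueda, Thu morning→Tanaka, Thu afternoon→Ueda, Thu evening→Baptiste.
Total: 48 + 68 + 68 + 58 + 28 + 58 + 28 + 48 = $404.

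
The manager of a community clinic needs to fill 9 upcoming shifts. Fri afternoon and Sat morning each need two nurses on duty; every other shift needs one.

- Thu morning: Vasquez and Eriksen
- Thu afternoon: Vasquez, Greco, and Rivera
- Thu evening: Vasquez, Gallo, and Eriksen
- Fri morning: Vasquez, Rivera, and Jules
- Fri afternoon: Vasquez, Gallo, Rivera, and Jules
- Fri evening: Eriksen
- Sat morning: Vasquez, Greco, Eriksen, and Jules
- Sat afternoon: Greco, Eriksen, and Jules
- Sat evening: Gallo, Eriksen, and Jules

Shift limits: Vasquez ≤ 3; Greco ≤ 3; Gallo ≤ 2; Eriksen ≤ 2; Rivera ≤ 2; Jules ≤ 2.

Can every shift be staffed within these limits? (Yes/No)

Fri evening can only be covered by Eriksen, so that assignment is forced.
One valid schedule: Thu morning→Vasquez, Thu afternoon→Vasquez, Thu evening→Vasquez, Fri morning→Rivera, Fri afternoon→Gallo+Rivera, Fri evening→Eriksen, Sat morning→Greco+Eriksen, Sat afternoon→Greco, Sat evening→Gallo.
Loads: Vasquez 3/3, Greco 2/3, Gallo 2/2, Eriksen 2/2, Rivera 2/2, Jules 0/2 — all within limits.

Yes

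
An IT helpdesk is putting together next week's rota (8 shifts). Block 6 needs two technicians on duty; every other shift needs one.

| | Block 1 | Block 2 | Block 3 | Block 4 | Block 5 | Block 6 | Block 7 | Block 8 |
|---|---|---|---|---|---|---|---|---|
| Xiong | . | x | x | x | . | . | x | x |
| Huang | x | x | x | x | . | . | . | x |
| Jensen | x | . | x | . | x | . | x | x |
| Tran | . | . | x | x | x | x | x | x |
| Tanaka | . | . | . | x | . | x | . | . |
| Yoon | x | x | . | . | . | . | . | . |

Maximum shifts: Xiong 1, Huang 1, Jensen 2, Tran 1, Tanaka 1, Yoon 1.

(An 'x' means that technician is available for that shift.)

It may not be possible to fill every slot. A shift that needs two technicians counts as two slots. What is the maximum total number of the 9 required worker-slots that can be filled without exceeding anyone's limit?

Total capacity across all technicians is 1+1+2+1+1+1 = 7, and 9 slots are needed, so at most 7 can be filled.
An assignment achieving 7: Block 1→Huang, Block 2→Yoon, Block 3→Jensen, Block 5→Jensen, Block 6→Tran+Tanaka, Block 7→Xiong.
Loads: Xiong 1/1, Huang 1/1, Jensen 2/2, Tran 1/1, Tanaka 1/1, Yoon 1/1.

7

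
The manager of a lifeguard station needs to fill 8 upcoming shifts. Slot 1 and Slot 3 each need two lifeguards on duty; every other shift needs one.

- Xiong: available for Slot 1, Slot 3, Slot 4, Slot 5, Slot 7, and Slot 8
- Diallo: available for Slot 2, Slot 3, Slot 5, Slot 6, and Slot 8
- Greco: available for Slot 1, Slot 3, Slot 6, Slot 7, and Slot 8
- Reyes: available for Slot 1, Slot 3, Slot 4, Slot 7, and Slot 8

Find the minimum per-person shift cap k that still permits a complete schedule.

3

With 4 lifeguards and 10 worker-slots to fill, someone must work at least ⌈10/4⌉ = 3 shifts, so k ≥ 3.
k = 3 works: Slot 1→Xiong+Greco, Slot 2→Diallo, Slot 3→Greco+Reyes, Slot 4→Xiong, Slot 5→Xiong, Slot 6→Diallo, Slot 7→Greco, Slot 8→Diallo.
Loads: Xiong 3, Diallo 3, Greco 3, Reyes 1 — all ≤ 3.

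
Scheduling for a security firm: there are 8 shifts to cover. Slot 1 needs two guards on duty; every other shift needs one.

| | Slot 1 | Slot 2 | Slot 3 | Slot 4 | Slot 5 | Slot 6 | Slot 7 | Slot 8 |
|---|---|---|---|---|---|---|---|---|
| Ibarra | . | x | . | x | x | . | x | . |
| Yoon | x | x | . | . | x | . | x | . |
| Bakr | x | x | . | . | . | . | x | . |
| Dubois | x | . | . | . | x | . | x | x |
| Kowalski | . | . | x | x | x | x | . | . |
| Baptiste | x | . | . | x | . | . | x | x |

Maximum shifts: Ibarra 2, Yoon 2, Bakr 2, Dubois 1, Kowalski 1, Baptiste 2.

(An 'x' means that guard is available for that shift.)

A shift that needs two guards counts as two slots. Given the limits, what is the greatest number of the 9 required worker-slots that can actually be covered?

8

Total capacity across all guards is 2+2+2+1+1+2 = 10, and 9 slots are needed, so at most 9 can be filled.
Shifts {Slot 3, Slot 6} need 2 slots but only Kowalski are available for them, supplying at most 1 — so at least 1 slot must go unfilled.
An assignment achieving 8: Slot 1→Yoon+Bakr, Slot 2→Ibarra, Slot 3→Kowalski, Slot 4→Ibarra, Slot 5→Yoon, Slot 7→Bakr, Slot 8→Dubois.
Loads: Ibarra 2/2, Yoon 2/2, Bakr 2/2, Dubois 1/1, Kowalski 1/1, Baptiste 0/2.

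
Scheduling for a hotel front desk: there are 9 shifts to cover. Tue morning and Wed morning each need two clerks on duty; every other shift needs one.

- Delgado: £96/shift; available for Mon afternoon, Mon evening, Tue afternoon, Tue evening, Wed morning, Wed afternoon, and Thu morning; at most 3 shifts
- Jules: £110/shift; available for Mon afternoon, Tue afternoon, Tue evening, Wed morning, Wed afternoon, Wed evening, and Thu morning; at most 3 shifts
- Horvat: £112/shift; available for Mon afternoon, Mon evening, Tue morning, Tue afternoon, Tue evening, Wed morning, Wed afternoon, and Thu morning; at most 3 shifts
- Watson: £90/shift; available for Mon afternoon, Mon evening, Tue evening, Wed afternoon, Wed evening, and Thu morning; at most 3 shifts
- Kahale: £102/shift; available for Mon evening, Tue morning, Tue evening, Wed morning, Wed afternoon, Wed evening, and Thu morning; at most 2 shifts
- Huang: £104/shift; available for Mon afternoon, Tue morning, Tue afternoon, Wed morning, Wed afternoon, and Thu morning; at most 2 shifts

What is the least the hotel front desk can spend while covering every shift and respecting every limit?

Picking the cheapest available clerk for each shift independently would cost £1040, but that ignores the shift limits.
An optimal schedule: Mon afternoon→Watson, Mon evening→Watson, Tue morning→Kahale+Huang, Tue afternoon→Delgado, Tue evening→Delgado, Wed morning→Huang+Jules, Wed afternoon→Delgado, Wed evening→Watson, Thu morning→Kahale.
Total: 90 + 90 + 102 + 104 + 96 + 96 + 104 + 110 + 96 + 90 + 102 = £1080.

£1080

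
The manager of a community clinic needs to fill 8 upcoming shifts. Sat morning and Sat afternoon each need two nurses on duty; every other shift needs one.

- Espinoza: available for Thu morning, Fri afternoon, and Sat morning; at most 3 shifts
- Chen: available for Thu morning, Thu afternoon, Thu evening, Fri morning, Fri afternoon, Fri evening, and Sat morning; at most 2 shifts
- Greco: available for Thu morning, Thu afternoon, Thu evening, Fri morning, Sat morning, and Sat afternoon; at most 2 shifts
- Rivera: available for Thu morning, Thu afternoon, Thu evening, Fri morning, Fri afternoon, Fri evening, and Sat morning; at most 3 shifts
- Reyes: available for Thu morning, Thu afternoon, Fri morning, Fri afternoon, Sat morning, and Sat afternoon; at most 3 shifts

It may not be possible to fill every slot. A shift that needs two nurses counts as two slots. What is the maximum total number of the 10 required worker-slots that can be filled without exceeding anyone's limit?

10

Total capacity across all nurses is 3+2+2+3+3 = 13, and 10 slots are needed, so at most 10 can be filled.
An assignment achieving 10: Thu morning→Espinoza, Thu afternoon→Greco, Thu evening→Chen, Fri morning→Rivera, Fri afternoon→Espinoza, Fri evening→Chen, Sat morning→Espinoza+Rivera, Sat afternoon→Greco+Reyes.
Loads: Espinoza 3/3, Chen 2/2, Greco 2/2, Rivera 2/3, Reyes 1/3.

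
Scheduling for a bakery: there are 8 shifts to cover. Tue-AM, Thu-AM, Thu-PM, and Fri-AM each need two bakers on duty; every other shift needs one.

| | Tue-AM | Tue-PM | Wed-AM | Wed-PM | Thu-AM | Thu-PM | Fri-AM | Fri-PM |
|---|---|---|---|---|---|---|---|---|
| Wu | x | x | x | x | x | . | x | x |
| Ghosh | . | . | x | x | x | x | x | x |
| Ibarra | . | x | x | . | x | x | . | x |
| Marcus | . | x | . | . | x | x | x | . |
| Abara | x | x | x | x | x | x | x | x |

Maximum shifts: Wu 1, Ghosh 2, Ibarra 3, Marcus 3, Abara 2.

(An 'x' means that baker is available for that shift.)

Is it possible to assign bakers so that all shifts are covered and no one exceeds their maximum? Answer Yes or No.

No

Total capacity is 1+2+3+3+2 = 11 but 12 worker-slots are needed — infeasible.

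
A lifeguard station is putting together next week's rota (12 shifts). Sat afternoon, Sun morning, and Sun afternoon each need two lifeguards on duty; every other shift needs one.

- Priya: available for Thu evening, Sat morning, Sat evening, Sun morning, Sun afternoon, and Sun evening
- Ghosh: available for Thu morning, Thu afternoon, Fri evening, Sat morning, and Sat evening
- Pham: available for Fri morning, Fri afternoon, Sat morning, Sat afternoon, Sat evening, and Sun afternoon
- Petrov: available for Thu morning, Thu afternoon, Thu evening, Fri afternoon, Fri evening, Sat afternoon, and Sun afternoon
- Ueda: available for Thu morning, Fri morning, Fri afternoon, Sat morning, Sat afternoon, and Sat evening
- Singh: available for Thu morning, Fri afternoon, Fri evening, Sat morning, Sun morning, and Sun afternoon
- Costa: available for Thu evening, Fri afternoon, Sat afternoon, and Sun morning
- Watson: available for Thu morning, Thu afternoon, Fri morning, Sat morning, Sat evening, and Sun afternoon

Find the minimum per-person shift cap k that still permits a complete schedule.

With 8 lifeguards and 15 worker-slots to fill, someone must work at least ⌈15/8⌉ = 2 shifts, so k ≥ 2.
k = 2 works: Thu morning→Petrov, Thu afternoon→Ghosh, Thu evening→Priya, Fri morning→Pham, Fri afternoon→Pham, Fri evening→Ghosh, Sat morning→Ueda, Sat afternoon→Petrov+Costa, Sat evening→Ueda, Sun morning→Singh+Costa, Sun afternoon→Singh+Watson, Sun evening→Priya.
Loads: Priya 2, Ghosh 2, Pham 2, Petrov 2, Ueda 2, Singh 2, Costa 2, Watson 1 — all ≤ 2.

2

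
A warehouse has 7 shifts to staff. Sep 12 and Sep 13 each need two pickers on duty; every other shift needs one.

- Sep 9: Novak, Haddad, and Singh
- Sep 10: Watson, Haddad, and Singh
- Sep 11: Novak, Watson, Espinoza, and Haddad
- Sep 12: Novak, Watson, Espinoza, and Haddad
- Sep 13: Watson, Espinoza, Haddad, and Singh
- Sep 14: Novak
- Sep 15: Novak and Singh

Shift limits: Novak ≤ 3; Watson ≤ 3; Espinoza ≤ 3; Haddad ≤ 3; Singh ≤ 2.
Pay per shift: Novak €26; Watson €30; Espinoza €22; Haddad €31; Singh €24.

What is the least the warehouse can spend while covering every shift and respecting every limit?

Sep 14 can only be covered by Novak, so that assignment is forced.
Picking the cheapest available picker for each shift independently would cost €214, but that ignores the shift limits.
An optimal schedule: Sep 9→Novak, Sep 10→Singh, Sep 11→Espinoza, Sep 12→Espinoza+Novak, Sep 13→Espinoza+Watson, Sep 14→Novak, Sep 15→Singh.
Total: 26 + 24 + 22 + 22 + 26 + 22 + 30 + 26 + 24 = €222.

€222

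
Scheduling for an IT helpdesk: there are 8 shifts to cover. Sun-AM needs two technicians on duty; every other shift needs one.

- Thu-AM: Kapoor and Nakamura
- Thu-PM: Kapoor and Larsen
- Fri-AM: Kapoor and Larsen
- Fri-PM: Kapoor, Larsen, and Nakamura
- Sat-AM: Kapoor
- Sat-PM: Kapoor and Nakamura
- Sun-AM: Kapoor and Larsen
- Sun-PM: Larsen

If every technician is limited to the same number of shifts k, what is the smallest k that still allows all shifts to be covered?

With 3 technicians and 9 worker-slots to fill, someone must work at least ⌈9/3⌉ = 3 shifts, so k ≥ 3.
k = 3 works: Thu-AM→Nakamura, Thu-PM→Kapoor, Fri-AM→Larsen, Fri-PM→Nakamura, Sat-AM→Kapoor, Sat-PM→Nakamura, Sun-AM→Kapoor+Larsen, Sun-PM→Larsen.
Loads: Kapoor 3, Larsen 3, Nakamura 3 — all ≤ 3.

3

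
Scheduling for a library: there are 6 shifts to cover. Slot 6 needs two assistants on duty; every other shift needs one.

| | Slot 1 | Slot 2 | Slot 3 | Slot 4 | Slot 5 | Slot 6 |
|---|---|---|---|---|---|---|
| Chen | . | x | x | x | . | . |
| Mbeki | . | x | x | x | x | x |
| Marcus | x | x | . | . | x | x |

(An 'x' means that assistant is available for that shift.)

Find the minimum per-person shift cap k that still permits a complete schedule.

3

With 3 assistants and 7 worker-slots to fill, someone must work at least ⌈7/3⌉ = 3 shifts, so k ≥ 3.
k = 3 works: Slot 1→Marcus, Slot 2→Chen, Slot 3→Chen, Slot 4→Chen, Slot 5→Mbeki, Slot 6→Mbeki+Marcus.
Loads: Chen 3, Mbeki 2, Marcus 2 — all ≤ 3.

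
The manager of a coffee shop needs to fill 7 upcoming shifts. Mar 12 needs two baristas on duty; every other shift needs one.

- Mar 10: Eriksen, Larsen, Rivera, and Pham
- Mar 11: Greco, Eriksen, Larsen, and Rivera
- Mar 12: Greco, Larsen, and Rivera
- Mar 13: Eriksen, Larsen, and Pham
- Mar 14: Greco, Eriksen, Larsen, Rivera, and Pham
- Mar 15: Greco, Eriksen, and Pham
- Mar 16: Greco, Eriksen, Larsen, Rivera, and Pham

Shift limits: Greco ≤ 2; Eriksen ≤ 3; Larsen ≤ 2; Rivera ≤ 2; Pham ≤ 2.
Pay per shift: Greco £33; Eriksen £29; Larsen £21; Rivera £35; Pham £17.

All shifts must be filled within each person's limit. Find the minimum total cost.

Picking the cheapest available barista for each shift independently would cost £160, but that ignores the shift limits.
An optimal schedule: Mar 10→Larsen, Mar 11→Eriksen, Mar 12→Larsen+Greco, Mar 13→Pham, Mar 14→Eriksen, Mar 15→Pham, Mar 16→Eriksen.
Total: 21 + 29 + 21 + 33 + 17 + 29 + 17 + 29 = £196.

£196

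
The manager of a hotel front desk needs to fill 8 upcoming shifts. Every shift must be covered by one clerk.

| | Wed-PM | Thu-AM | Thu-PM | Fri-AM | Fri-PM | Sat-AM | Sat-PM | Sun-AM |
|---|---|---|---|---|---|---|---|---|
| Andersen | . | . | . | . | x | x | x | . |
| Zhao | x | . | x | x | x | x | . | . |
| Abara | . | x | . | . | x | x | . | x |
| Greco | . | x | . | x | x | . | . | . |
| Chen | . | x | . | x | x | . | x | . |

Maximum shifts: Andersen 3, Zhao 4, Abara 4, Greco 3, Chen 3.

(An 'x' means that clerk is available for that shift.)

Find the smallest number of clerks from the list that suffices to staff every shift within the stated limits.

3

8 slots to fill and no one can take more than 4, so at least ⌈8/4⌉ = 2 clerks are needed.
Shifts {Wed-PM, Sat-PM, Sun-AM} need 3 slots, but among the clerks available for them (Andersen, Zhao, Abara, and Chen) any 2 together supply at most 2. So 2 clerks are not enough.
Andersen, Zhao, and Abara alone can cover everything: Wed-PM→Zhao, Thu-AM→Abara, Thu-PM→Zhao, Fri-AM→Zhao, Fri-PM→Andersen, Sat-AM→Andersen, Sat-PM→Andersen, Sun-AM→Abara.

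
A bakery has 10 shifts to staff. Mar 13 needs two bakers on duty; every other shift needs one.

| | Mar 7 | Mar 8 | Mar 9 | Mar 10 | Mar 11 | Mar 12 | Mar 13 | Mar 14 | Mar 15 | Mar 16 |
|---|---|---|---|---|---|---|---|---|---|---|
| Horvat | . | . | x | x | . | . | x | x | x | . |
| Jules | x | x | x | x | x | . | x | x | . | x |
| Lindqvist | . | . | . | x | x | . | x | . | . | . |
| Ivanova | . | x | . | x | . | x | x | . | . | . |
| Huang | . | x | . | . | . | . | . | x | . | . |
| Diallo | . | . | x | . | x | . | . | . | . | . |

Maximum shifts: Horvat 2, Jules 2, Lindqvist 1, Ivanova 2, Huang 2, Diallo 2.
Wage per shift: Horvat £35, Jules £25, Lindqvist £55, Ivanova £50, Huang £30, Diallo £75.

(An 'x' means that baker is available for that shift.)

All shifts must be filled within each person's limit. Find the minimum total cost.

Mar 7 can only be covered by Jules, so that assignment is forced.
Mar 12 can only be covered by Ivanova, so that assignment is forced.
Mar 15 can only be covered by Horvat, so that assignment is forced.
Picking the cheapest available baker for each shift independently would cost £320, but that ignores the shift limits.
An optimal schedule: Mar 7→Jules, Mar 8→Huang, Mar 9→Diallo, Mar 10→Horvat, Mar 11→Diallo, Mar 12→Ivanova, Mar 13→Lindqvist+Ivanova, Mar 14→Huang, Mar 15→Horvat, Mar 16→Jules.
Total: 25 + 30 + 75 + 35 + 75 + 50 + 55 + 50 + 30 + 35 + 25 = £485.

£485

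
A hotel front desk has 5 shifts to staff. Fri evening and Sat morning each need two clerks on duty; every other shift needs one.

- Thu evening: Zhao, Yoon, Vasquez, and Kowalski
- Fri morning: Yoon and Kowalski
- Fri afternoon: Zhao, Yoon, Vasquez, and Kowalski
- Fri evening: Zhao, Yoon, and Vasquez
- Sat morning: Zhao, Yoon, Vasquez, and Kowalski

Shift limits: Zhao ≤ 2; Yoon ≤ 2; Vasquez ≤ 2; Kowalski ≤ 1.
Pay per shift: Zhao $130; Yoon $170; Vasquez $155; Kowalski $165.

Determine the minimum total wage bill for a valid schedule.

$1075

Picking the cheapest available clerk for each shift independently would cost $995, but that ignores the shift limits.
An optimal schedule: Thu evening→Zhao, Fri morning→Yoon, Fri afternoon→Vasquez, Fri evening→Zhao+Yoon, Sat morning→Vasquez+Kowalski.
Total: 130 + 170 + 155 + 130 + 170 + 155 + 165 = $1075.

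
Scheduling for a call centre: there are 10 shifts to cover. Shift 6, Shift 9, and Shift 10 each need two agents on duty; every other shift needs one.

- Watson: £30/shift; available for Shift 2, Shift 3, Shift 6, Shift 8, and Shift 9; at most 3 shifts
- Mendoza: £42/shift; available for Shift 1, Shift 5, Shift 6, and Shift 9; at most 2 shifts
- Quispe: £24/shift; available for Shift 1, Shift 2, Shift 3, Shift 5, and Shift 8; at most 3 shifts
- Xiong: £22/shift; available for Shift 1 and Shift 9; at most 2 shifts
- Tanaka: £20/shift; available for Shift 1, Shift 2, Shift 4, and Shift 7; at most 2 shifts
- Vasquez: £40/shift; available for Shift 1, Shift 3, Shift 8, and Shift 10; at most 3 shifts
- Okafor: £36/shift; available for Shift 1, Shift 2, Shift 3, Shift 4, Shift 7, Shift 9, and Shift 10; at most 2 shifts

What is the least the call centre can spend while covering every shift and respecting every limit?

Shift 6 can only be covered by Watson and Mendoza, so that assignment is forced.
Shift 10 can only be covered by Vasquez and Okafor, so that assignment is forced.
Picking the cheapest available agent for each shift independently would cost £352, but that ignores the shift limits.
An optimal schedule: Shift 1→Xiong, Shift 2→Quispe, Shift 3→Watson, Shift 4→Tanaka, Shift 5→Quispe, Shift 6→Watson+Mendoza, Shift 7→Tanaka, Shift 8→Quispe, Shift 9→Xiong+Watson, Shift 10→Okafor+Vasquez.
Total: 22 + 24 + 30 + 20 + 24 + 30 + 42 + 20 + 24 + 22 + 30 + 36 + 40 = £364.

£364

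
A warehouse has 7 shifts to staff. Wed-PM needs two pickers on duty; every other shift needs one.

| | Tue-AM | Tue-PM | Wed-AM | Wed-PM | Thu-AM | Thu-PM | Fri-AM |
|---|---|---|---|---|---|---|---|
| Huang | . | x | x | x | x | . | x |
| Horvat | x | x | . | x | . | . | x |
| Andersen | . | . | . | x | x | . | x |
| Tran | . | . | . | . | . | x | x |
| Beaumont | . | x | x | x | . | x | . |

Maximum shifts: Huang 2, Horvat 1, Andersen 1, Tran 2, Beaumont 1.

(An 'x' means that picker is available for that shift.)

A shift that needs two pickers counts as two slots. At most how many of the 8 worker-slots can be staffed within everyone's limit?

Total capacity across all pickers is 2+1+1+2+1 = 7, and 8 slots are needed, so at most 7 can be filled.
An assignment achieving 7: Tue-AM→Horvat, Tue-PM→Beaumont, Wed-AM→Huang, Wed-PM→Andersen, Thu-AM→Huang, Thu-PM→Tran, Fri-AM→Tran.
Loads: Huang 2/2, Horvat 1/1, Andersen 1/1, Tran 2/2, Beaumont 1/1.

7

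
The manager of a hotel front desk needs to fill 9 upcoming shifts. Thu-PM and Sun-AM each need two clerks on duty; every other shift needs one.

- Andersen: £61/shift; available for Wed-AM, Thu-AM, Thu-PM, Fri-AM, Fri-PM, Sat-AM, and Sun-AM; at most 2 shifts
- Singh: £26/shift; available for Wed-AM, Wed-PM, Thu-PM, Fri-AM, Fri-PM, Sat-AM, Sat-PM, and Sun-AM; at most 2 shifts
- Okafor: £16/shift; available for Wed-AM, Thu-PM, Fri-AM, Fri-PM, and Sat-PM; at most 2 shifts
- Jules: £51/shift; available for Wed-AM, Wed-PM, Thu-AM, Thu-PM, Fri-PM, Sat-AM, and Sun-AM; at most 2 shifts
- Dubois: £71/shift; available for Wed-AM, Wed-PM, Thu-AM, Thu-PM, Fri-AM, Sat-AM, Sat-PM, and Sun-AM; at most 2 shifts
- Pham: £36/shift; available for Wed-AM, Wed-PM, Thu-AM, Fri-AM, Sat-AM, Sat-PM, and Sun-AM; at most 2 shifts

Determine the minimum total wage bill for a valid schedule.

Picking the cheapest available clerk for each shift independently would cost £256, but that ignores the shift limits.
An optimal schedule: Wed-AM→Jules, Wed-PM→Singh, Thu-AM→Pham, Thu-PM→Jules+Andersen, Fri-AM→Singh, Fri-PM→Okafor, Sat-AM→Pham, Sat-PM→Okafor, Sun-AM→Andersen+Dubois.
Total: 51 + 26 + 36 + 51 + 61 + 26 + 16 + 36 + 16 + 61 + 71 = £451.

£451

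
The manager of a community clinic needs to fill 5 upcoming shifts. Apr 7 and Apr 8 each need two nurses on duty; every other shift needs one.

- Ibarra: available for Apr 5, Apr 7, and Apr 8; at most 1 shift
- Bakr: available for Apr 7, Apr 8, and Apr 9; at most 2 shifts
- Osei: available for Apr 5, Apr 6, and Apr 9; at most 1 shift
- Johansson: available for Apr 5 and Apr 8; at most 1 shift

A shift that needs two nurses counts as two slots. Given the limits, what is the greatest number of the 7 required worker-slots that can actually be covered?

5

Total capacity across all nurses is 1+2+1+1 = 5, and 7 slots are needed, so at most 5 can be filled.
An assignment achieving 5: Apr 5→Johansson, Apr 6→Osei, Apr 7→Ibarra+Bakr, Apr 9→Bakr.
Loads: Ibarra 1/1, Bakr 2/2, Osei 1/1, Johansson 1/1.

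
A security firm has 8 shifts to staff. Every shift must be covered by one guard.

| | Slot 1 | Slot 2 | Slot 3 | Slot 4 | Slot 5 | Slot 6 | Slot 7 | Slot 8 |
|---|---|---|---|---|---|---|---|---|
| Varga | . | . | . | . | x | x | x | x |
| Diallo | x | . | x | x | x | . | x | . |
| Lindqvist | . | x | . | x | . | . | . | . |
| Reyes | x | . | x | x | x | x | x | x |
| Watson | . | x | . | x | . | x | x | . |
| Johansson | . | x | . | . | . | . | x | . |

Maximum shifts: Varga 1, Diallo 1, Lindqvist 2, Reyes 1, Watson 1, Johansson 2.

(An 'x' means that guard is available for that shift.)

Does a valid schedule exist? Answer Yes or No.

No

Total capacity is 8 and 8 slots are needed, so capacity alone doesn't rule it out.
Shifts {Slot 1, Slot 3, Slot 5, Slot 8} need 4 worker-slots in total, but the guards available for any of those shifts (Varga, Diallo, and Reyes) can supply at most 3 among them. So no valid schedule exists.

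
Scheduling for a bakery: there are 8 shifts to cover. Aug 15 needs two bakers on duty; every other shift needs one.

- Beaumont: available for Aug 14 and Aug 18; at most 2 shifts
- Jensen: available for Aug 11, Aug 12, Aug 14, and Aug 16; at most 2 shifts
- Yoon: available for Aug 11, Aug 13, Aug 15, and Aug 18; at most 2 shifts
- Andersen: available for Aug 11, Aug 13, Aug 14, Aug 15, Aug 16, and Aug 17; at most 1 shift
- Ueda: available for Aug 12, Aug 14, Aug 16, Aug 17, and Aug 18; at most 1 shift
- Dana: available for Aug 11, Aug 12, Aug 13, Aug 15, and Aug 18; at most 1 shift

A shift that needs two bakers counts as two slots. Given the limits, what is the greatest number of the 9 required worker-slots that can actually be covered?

Total capacity across all bakers is 2+2+2+1+1+1 = 9, and 9 slots are needed, so at most 9 can be filled.
An assignment achieving 9: Aug 11→Jensen, Aug 12→Jensen, Aug 13→Yoon, Aug 14→Beaumont, Aug 15→Yoon+Dana, Aug 16→Ueda, Aug 17→Andersen, Aug 18→Beaumont.
Loads: Beaumont 2/2, Jensen 2/2, Yoon 2/2, Andersen 1/1, Ueda 1/1, Dana 1/1.

9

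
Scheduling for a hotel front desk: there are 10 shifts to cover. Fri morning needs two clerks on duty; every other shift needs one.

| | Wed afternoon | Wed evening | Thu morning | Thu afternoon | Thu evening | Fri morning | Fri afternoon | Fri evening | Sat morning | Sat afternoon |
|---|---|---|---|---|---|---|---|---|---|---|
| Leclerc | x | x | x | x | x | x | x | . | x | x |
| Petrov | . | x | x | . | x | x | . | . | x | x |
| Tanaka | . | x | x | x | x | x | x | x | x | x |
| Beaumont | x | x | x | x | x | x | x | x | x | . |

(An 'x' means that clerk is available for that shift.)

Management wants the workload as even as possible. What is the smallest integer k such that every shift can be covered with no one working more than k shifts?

With 4 clerks and 11 worker-slots to fill, someone must work at least ⌈11/4⌉ = 3 shifts, so k ≥ 3.
k = 3 works: Wed afternoon→Leclerc, Wed evening→Petrov, Thu morning→Petrov, Thu afternoon→Leclerc, Thu evening→Tanaka, Fri morning→Tanaka+Beaumont, Fri afternoon→Leclerc, Fri evening→Tanaka, Sat morning→Beaumont, Sat afternoon→Petrov.
Loads: Leclerc 3, Petrov 3, Tanaka 3, Beaumont 2 — all ≤ 3.

3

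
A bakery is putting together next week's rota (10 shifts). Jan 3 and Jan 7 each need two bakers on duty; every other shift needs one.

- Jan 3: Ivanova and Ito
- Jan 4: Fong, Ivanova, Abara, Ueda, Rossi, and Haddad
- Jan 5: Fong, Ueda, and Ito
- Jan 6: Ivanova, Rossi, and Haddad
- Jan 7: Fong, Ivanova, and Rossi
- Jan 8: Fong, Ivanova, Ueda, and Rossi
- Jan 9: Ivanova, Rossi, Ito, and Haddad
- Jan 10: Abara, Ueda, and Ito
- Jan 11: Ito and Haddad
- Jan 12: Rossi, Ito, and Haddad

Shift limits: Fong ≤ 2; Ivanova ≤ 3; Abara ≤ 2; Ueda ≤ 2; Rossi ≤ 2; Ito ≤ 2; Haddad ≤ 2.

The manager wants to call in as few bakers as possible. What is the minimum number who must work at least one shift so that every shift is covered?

6

12 slots to fill and no one can take more than 3, so at least ⌈12/3⌉ = 4 bakers are needed.
Any 5 bakers together have capacity at most 3+2+2+2+2 = 11 < 12 slots, so 5 can never suffice.
Fong, Ivanova, Abara, Ueda, Rossi, and Ito alone can cover everything: Jan 3→Ivanova+Ito, Jan 4→Abara, Jan 5→Fong, Jan 6→Ivanova, Jan 7→Fong+Ivanova, Jan 8→Ueda, Jan 9→Rossi, Jan 10→Abara, Jan 11→Ito, Jan 12→Rossi.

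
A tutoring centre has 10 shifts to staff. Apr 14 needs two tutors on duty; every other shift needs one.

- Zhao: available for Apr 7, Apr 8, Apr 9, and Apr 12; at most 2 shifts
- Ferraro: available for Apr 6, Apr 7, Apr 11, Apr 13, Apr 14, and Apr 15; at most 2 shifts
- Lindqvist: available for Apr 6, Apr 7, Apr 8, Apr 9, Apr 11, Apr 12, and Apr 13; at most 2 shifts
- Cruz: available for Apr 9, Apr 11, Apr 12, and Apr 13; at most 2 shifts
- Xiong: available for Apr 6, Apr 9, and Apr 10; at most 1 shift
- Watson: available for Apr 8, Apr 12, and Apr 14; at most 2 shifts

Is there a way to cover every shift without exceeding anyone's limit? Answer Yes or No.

Yes

Apr 10 can only be covered by Xiong, so that assignment is forced.
Apr 14 can only be covered by Ferraro and Watson, so that assignment is forced.
Apr 15 can only be covered by Ferraro, so that assignment is forced.
One valid schedule: Apr 6→Lindqvist, Apr 7→Zhao, Apr 8→Zhao, Apr 9→Cruz, Apr 10→Xiong, Apr 11→Lindqvist, Apr 12→Watson, Apr 13→Cruz, Apr 14→Ferraro+Watson, Apr 15→Ferraro.
Loads: Zhao 2/2, Ferraro 2/2, Lindqvist 2/2, Cruz 2/2, Xiong 1/1, Watson 2/2 — all within limits.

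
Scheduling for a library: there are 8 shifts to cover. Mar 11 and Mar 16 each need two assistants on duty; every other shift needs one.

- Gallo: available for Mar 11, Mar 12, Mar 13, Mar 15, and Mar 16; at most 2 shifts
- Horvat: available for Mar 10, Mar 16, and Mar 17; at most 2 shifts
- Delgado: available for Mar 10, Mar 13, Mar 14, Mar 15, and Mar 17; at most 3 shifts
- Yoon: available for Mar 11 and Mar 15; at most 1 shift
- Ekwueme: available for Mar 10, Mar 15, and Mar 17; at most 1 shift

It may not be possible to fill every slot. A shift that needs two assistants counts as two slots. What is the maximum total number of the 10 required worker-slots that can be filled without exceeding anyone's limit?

Total capacity across all assistants is 2+2+3+1+1 = 9, and 10 slots are needed, so at most 9 can be filled.
An assignment achieving 9: Mar 10→Horvat, Mar 11→Gallo+Yoon, Mar 12→Gallo, Mar 13→Delgado, Mar 14→Delgado, Mar 15→Ekwueme, Mar 16→Horvat, Mar 17→Delgado.
Loads: Gallo 2/2, Horvat 2/2, Delgado 3/3, Yoon 1/1, Ekwueme 1/1.

9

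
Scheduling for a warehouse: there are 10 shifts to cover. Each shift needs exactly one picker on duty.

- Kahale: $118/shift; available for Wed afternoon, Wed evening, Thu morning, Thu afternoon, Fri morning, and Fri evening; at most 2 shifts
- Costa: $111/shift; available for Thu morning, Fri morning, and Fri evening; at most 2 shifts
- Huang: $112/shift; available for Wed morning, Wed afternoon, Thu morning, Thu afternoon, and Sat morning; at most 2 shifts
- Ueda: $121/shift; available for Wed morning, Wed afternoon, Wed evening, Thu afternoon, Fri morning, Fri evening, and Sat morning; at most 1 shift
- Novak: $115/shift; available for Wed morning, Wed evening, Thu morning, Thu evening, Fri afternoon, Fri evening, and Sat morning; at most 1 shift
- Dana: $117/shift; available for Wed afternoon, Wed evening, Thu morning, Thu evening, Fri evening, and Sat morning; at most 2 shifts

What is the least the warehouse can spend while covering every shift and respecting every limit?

$1152

Fri afternoon can only be covered by Novak, so that assignment is forced.
Picking the cheapest available picker for each shift independently would cost $1126, but that ignores the shift limits.
An optimal schedule: Wed morning→Huang, Wed afternoon→Huang, Wed evening→Ueda, Thu morning→Costa, Thu afternoon→Kahale, Thu evening→Dana, Fri morning→Kahale, Fri afternoon→Novak, Fri evening→Costa, Sat morning→Dana.
Total: 112 + 112 + 121 + 111 + 118 + 117 + 118 + 115 + 111 + 117 = $1152.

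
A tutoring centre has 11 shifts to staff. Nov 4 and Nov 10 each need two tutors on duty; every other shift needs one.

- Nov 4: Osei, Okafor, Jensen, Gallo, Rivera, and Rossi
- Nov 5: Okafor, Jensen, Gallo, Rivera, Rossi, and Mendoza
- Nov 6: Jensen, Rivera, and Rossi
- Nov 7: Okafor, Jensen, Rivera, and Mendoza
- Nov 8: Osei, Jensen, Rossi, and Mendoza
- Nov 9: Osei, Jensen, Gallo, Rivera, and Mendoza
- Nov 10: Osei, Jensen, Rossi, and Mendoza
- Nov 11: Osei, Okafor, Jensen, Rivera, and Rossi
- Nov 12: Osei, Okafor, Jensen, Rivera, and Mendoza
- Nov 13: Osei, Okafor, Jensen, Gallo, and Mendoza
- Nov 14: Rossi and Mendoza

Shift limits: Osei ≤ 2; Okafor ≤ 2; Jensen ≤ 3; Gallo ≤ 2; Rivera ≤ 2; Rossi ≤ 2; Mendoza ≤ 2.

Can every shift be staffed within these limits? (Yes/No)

Yes

One valid schedule: Nov 4→Gallo+Rivera, Nov 5→Gallo, Nov 6→Jensen, Nov 7→Okafor, Nov 8→Osei, Nov 9→Osei, Nov 10→Rossi+Mendoza, Nov 11→Okafor, Nov 12→Jensen, Nov 13→Jensen, Nov 14→Rossi.
Loads: Osei 2/2, Okafor 2/2, Jensen 3/3, Gallo 2/2, Rivera 1/2, Rossi 2/2, Mendoza 1/2 — all within limits.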